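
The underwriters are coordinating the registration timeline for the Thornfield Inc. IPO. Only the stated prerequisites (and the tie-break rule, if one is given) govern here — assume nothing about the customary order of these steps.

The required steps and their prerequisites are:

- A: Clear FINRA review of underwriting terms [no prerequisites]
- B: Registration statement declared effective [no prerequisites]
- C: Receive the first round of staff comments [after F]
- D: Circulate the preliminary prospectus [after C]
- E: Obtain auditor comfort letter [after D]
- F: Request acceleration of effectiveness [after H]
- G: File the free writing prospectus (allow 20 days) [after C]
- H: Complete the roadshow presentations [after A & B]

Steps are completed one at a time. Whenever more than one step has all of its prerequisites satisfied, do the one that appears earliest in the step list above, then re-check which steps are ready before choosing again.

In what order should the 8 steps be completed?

A → B → H → F → C → D → E → G

A and B have no prerequisites; A is listed earlier, so A is first.
That leaves B as the only ready step → B.
H is the only step now ready → H.
That leaves F as the only ready step → F.
C needed F, now all done → C.
Ready: D and G. D is listed earlier → D.
E now also ready, so the ready set is {E, G}; E is listed earlier → E.
Next only G has its prerequisites met → G.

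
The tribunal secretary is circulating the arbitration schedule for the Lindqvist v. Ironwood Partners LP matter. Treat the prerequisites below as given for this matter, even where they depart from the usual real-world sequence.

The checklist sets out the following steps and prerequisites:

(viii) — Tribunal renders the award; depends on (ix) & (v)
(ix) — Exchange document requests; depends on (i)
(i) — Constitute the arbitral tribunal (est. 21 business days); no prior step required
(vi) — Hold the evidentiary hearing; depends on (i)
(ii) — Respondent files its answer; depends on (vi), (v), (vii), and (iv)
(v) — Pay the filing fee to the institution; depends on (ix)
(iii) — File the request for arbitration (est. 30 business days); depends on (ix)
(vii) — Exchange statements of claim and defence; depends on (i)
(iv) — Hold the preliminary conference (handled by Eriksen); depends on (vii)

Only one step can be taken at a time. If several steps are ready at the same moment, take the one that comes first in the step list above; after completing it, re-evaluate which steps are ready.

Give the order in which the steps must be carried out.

(i) has no prerequisites → (i) first.
(ix), (vi) and (vii) are all available; (ix) is listed earlier → (ix).
(vi), (v), (iii) and (vii) are all available; (vi) is listed earlier → (vi).
(v), (iii) and (vii) are all available; (v) is listed earlier → (v).
Ready: (viii), (iii) and (vii). (viii) is listed earlier → (viii).
Now (iii) and (vii) have their prerequisites met. (iii) is listed earlier, so (iii) next.
Next only (vii) has its prerequisites met → (vii).
That leaves (iv) as the only ready step → (iv).
(ii) needed (vi), (v), (vii) and (iv), now all done → (ii).

(i) → (ix) → (vi) → (v) → (viii) → (iii) → (vii) → (iv) → (ii)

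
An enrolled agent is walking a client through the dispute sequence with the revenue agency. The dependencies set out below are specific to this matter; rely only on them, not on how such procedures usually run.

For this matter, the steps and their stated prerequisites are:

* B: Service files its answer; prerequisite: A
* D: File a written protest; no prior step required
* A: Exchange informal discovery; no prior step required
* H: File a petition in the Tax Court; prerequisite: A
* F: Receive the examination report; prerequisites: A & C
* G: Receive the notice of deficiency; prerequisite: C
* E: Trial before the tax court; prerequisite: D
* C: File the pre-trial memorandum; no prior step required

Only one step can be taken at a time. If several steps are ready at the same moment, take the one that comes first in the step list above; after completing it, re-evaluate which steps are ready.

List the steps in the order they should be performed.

D, A, B, H, E, C, F, G

D, A and C have no prerequisites; D is listed earlier, so D is first.
Ready: A, E and C. A is listed earlier → A.
Ready: B, H, E and C. B is listed earlier → B.
Ready: H, E and C. H is listed earlier → H.
E and C are both available; E is listed earlier → E.
C is the only step now ready → C.
Ready: F and G. F is listed earlier → F.
G is the only step now ready → G.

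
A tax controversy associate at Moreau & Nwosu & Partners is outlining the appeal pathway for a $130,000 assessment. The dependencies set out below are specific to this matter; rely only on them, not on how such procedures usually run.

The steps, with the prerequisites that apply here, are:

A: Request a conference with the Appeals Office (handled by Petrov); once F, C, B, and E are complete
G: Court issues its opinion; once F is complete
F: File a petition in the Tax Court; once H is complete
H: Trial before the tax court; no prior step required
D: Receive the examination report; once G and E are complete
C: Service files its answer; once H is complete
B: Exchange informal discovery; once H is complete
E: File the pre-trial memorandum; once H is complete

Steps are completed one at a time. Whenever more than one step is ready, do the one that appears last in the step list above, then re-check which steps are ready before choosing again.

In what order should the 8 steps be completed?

H, E, B, C, F, G, D, A

H is the only step with nothing outstanding, so it goes first.
Now E, B, C and F have their prerequisites met. E is listed later, so E next.
Now B, C and F have their prerequisites met. B is listed later, so B next.
Ready: C and F. C is listed later → C.
That leaves F as the only ready step → F.
G and A are both available; G is listed later → G.
D now also ready, so the ready set is {D, A}; D is listed later → D.
That leaves A as the only ready step → A.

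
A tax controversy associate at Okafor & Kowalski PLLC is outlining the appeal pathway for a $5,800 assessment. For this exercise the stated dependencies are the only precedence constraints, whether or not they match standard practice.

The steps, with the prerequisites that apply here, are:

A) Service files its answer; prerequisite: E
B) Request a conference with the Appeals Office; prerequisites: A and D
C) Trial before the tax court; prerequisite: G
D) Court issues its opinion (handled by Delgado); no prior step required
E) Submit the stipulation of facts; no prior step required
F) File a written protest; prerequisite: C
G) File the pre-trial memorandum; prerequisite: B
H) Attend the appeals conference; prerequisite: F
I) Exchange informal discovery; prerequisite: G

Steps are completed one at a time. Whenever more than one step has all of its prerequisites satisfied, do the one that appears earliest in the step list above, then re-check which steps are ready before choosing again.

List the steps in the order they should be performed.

D E A B G C F H I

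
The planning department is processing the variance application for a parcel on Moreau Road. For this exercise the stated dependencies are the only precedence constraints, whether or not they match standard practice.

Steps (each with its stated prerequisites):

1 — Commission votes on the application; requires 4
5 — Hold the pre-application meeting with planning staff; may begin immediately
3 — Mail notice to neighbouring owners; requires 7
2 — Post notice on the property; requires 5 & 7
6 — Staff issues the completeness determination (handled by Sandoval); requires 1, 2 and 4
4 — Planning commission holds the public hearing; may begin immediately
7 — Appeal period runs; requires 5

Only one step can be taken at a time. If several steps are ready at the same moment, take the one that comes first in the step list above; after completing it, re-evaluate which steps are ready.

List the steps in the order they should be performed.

5, 4, 1, 7, 3, 2, 6

Nothing is required for 5 and 4. 5 is listed earlier → 5 first.
7 now also ready, so the ready set is {4, 7}; 4 is listed earlier → 4.
1 now also ready, so the ready set is {1, 7}; 1 is listed earlier → 1.
7 needed 5, now all done → 7.
Now 3 and 2 have their prerequisites met. 3 is listed earlier, so 3 next.
2 needed 5 and 7, now all done → 2.
6 is the only step now ready → 6.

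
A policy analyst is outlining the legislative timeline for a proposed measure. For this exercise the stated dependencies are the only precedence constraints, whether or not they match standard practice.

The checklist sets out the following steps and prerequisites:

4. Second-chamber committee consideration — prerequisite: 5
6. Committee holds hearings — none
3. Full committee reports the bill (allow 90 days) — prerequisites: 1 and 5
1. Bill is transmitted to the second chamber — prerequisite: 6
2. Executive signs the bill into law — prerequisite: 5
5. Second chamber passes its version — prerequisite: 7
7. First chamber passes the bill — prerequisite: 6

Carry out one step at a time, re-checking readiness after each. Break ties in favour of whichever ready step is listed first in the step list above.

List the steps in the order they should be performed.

6 1 7 5 4 3 2

Only 6 has no prerequisites, so it is first.
1 and 7 are both available; 1 is listed earlier → 1.
That leaves 7 as the only ready step → 7.
Next only 5 has its prerequisites met → 5.
Now 4, 3 and 2 have their prerequisites met. 4 is listed earlier, so 4 next.
Ready: 3 and 2. 3 is listed earlier → 3.
That leaves 2 as the only ready step → 2.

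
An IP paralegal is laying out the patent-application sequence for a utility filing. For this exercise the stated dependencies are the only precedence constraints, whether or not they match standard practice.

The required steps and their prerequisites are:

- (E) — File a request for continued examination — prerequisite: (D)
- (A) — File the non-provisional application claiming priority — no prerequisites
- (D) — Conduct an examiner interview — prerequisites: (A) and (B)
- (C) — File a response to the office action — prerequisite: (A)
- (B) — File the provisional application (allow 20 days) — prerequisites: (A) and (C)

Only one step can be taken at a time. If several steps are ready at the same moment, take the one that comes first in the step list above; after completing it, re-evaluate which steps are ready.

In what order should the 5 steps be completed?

(A), (C), (B), (D), (E)

(A) has no prerequisites → (A) first.
(C) is the only step now ready → (C).
(B) needed (A) and (C), now all done → (B).
(D) is the only step now ready → (D).
(E) needed (D), now all done → (E).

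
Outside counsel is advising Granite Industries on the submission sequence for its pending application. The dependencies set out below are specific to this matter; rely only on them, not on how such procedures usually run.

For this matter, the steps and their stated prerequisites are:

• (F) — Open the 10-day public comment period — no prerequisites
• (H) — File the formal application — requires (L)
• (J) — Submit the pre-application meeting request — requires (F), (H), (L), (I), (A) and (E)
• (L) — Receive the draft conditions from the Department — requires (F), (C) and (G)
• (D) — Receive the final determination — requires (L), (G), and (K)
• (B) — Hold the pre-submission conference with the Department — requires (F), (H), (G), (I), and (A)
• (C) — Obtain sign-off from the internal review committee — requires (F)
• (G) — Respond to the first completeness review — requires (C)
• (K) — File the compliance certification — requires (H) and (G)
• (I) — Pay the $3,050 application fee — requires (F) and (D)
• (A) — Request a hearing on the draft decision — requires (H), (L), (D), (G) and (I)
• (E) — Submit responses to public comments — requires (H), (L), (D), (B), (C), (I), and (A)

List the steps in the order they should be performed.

(F) is the only step with nothing outstanding, so it goes first.
(C) needed (F), now all done → (C).
(G) needed (C), now all done → (G).
(L) needed (F), (C) and (G), now all done → (L).
(H) needed (L), now all done → (H).
That leaves (K) as the only ready step → (K).
(D) is the only step now ready → (D).
(I) needed (F) and (D), now all done → (I).
(A) is the only step now ready → (A).
That leaves (B) as the only ready step → (B).
(E) needed (H), (L), (D), (B), (C), (I) and (A), now all done → (E).
Next only (J) has its prerequisites met → (J).

(F) → (C) → (G) → (L) → (H) → (K) → (D) → (I) → (A) → (B) → (E) → (J)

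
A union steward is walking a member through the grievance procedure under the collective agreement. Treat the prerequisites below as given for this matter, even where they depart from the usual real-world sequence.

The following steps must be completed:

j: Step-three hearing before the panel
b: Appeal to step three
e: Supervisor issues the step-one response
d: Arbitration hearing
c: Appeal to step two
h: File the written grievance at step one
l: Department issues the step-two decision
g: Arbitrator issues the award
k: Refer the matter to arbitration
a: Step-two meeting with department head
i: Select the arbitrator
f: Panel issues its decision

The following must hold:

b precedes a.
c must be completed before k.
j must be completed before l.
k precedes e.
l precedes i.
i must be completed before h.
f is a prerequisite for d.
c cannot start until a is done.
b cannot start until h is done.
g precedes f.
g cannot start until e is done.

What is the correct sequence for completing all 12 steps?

j, l, i, h, b, a, c, k, e, g, f, d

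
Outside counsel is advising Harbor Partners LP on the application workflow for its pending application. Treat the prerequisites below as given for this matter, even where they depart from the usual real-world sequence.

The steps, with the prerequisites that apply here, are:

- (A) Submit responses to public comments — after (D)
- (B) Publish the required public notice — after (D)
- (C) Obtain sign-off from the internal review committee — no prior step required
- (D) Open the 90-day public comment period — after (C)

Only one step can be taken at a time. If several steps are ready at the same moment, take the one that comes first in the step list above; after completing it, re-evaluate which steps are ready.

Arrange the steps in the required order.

(C) has no prerequisites → (C) first.
That leaves (D) as the only ready step → (D).
Ready: (A) and (B). (A) is listed earlier → (A).
Next only (B) has its prerequisites met → (B).

(C) → (D) → (A) → (B)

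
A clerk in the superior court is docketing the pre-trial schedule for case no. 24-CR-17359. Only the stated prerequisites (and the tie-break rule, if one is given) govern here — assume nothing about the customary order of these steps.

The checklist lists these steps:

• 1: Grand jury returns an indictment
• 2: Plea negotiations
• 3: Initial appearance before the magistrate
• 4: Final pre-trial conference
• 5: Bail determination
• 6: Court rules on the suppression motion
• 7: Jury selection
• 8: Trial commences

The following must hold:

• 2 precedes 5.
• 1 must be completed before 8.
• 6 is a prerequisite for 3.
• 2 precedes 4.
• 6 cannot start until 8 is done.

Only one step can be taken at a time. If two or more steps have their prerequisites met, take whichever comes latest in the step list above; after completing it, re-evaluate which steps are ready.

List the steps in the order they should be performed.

7 → 2 → 5 → 4 → 1 → 8 → 6 → 3

Nothing is required for 7, 2 and 1. 7 is listed later → 7 first.
Now 2 and 1 have their prerequisites met. 2 is listed later, so 2 next.
5, 4 and 1 are all available; 5 is listed later → 5.
4 and 1 are both available; 4 is listed later → 4.
1 is the only step now ready → 1.
That leaves 8 as the only ready step → 8.
6 needed 8, now all done → 6.
3 needed 6, now all done → 3.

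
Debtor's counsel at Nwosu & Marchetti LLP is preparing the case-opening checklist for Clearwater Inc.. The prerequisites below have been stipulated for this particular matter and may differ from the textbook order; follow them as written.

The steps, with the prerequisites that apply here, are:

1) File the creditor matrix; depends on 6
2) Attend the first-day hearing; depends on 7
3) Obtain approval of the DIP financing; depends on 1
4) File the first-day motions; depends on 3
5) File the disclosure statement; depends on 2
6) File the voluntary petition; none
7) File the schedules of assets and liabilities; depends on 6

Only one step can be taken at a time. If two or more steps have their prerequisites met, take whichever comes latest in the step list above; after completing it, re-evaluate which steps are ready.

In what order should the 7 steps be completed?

6 has no prerequisites → 6 first.
Ready: 7 and 1. 7 is listed later → 7.
2 now also ready, so the ready set is {2, 1}; 2 is listed later → 2.
5 and 1 are both available; 5 is listed later → 5.
That leaves 1 as the only ready step → 1.
3 needed 1, now all done → 3.
That leaves 4 as the only ready step → 4.

6 7 2 5 1 3 4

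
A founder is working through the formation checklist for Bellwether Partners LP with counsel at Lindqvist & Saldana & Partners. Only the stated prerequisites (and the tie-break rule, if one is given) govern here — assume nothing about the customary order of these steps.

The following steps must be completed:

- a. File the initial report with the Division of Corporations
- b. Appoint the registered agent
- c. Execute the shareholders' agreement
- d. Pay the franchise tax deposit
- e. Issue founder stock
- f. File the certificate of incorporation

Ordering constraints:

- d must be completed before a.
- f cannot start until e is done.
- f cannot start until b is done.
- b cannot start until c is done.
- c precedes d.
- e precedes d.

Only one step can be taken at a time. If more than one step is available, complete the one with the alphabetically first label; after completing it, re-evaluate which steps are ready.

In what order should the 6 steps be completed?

c and e have no prerequisites; c has the earlier label, so c is first.
b and e are both available; b has the earlier label → b.
e is the only step now ready → e.
Ready: d and f. d has the earlier label → d.
a now also ready, so the ready set is {a, f}; a has the earlier label → a.
Next only f has its prerequisites met → f.

c b e d a f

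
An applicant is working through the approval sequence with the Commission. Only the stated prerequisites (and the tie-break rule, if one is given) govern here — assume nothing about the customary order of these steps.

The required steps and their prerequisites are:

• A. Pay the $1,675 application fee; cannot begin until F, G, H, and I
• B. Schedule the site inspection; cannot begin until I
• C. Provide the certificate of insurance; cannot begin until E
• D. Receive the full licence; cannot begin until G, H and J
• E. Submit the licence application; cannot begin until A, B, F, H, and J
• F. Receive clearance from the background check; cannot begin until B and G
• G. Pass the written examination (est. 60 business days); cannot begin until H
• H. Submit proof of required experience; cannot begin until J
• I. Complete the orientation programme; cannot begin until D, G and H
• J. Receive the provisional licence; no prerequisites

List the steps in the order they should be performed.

J is the only step with nothing outstanding, so it goes first.
That leaves H as the only ready step → H.
G needed H, now all done → G.
D needed G, H and J, now all done → D.
I is the only step now ready → I.
B is the only step now ready → B.
F is the only step now ready → F.
A is the only step now ready → A.
E is the only step now ready → E.
C needed E, now all done → C.

J H G D I B F A E C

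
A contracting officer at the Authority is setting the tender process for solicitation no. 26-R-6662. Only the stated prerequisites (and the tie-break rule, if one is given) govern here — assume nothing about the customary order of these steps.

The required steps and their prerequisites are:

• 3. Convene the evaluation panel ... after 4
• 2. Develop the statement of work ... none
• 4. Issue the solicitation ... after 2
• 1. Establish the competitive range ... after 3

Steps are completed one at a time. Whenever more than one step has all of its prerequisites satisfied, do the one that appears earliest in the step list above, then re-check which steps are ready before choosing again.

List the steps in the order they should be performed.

2 → 4 → 3 → 1

2 has no prerequisites → 2 first.
4 needed 2, now all done → 4.
3 needed 4, now all done → 3.
1 needed 3, now all done → 1.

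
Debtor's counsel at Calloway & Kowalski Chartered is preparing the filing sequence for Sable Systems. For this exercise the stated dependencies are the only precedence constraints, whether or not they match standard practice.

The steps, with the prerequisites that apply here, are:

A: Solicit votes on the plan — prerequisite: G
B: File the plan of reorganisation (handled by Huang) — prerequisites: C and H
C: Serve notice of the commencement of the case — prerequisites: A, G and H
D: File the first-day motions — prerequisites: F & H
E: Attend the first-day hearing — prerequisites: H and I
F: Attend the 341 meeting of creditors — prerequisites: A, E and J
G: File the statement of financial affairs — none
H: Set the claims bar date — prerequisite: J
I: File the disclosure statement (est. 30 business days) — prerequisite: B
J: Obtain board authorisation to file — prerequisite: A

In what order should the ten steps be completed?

G is the only step with nothing outstanding, so it goes first.
Next only A has its prerequisites met → A.
J is the only step now ready → J.
H is the only step now ready → H.
Next only C has its prerequisites met → C.
That leaves B as the only ready step → B.
I needed B, now all done → I.
That leaves E as the only ready step → E.
Next only F has its prerequisites met → F.
That leaves D as the only ready step → D.

G, A, J, H, C, B, I, E, F, D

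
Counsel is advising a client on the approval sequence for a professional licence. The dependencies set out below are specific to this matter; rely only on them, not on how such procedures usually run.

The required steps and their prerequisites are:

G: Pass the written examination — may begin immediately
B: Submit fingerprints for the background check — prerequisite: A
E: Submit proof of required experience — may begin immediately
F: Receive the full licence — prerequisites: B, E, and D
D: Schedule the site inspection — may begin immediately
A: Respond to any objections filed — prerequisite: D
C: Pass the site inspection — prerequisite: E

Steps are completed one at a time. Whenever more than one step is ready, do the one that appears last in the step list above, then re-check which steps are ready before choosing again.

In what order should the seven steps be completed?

D, E and G have no prerequisites; D is listed later, so D is first.
A, E and G are all available; A is listed later → A.
B now also ready, so the ready set is {E, B, G}; E is listed later → E.
C, B and G are all available; C is listed later → C.
Now B and G have their prerequisites met. B is listed later, so B next.
F now also ready, so the ready set is {F, G}; F is listed later → F.
Next only G has its prerequisites met → G.

D A E C B F G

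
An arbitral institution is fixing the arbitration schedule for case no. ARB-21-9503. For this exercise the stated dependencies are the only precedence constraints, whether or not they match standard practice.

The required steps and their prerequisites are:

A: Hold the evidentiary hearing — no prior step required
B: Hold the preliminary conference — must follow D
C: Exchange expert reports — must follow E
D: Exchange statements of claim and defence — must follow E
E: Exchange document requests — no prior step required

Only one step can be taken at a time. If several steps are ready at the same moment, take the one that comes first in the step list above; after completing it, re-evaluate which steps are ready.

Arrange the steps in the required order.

A, E, C, D, B

A and E have no prerequisites; A is listed earlier, so A is first.
Next only E has its prerequisites met → E.
Ready: C and D. C is listed earlier → C.
Next only D has its prerequisites met → D.
B is the only step now ready → B.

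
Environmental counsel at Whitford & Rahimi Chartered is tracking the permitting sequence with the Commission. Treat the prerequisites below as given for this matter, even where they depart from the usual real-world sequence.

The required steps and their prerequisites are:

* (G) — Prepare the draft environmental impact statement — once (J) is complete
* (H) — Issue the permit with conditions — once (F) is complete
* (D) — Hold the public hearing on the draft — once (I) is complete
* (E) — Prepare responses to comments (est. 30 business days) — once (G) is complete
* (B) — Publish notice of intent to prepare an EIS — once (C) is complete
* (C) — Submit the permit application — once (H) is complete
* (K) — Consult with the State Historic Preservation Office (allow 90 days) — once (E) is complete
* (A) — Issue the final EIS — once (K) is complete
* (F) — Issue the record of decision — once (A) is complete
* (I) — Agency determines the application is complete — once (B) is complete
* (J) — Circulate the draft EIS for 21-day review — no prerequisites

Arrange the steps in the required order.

(J) (G) (E) (K) (A) (F) (H) (C) (B) (I) (D)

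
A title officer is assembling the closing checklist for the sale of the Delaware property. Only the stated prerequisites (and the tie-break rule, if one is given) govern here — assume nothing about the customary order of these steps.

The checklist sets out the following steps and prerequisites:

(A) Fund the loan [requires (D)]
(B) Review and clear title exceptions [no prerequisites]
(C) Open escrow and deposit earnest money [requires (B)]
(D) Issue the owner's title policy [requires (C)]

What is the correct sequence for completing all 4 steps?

(B) has no prerequisites → (B) first.
(C) is the only step now ready → (C).
(D) needed (C), now all done → (D).
Next only (A) has its prerequisites met → (A).

(B) (C) (D) (A)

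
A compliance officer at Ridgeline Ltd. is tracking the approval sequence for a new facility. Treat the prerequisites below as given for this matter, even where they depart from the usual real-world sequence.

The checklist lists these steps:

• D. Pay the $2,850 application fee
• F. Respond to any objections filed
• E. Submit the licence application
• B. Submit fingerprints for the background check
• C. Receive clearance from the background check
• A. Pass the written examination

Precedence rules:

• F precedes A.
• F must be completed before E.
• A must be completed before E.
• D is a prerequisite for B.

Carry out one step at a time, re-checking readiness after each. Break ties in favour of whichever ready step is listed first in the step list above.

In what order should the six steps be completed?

D, F, B, C, A, E

Nothing is required for D, F and C. D is listed earlier → D first.
F, B and C are all available; F is listed earlier → F.
A now also ready, so the ready set is {B, C, A}; B is listed earlier → B.
Ready: C and A. C is listed earlier → C.
That leaves A as the only ready step → A.
Next only E has its prerequisites met → E.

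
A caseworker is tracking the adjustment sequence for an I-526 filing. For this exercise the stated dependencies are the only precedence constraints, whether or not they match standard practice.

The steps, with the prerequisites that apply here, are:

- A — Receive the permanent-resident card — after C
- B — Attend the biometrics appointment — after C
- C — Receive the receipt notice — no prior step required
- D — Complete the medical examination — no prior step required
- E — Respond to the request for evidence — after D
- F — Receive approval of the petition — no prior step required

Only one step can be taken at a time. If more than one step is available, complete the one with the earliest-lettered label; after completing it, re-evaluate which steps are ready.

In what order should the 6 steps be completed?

C, A, B, D, E, F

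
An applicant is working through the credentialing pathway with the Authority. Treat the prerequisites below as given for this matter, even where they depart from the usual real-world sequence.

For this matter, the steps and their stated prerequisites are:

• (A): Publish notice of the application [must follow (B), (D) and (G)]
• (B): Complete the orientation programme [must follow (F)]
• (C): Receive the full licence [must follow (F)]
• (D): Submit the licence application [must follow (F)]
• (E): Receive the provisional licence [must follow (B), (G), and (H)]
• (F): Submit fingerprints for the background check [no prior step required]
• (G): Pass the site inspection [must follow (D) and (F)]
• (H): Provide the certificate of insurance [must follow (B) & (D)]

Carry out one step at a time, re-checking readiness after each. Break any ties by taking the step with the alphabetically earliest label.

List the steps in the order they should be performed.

(F) has no prerequisites → (F) first.
Now (B), (C) and (D) have their prerequisites met. (B) has the earlier label, so (B) next.
(C) and (D) are both available; (C) has the earlier label → (C).
Next only (D) has its prerequisites met → (D).
Ready: (G) and (H). (G) has the earlier label → (G).
Now (A) and (H) have their prerequisites met. (A) has the earlier label, so (A) next.
(H) is the only step now ready → (H).
(E) is the only step now ready → (E).

(F), (B), (C), (D), (G), (A), (H), (E)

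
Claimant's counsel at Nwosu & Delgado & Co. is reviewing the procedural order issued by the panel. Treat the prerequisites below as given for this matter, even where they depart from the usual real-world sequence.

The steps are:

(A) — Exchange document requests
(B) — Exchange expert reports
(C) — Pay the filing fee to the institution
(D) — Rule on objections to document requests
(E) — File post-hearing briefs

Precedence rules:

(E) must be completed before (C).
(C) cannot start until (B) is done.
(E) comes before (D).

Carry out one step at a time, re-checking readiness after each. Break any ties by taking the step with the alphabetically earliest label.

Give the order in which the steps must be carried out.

(A), (B), (E), (C), (D)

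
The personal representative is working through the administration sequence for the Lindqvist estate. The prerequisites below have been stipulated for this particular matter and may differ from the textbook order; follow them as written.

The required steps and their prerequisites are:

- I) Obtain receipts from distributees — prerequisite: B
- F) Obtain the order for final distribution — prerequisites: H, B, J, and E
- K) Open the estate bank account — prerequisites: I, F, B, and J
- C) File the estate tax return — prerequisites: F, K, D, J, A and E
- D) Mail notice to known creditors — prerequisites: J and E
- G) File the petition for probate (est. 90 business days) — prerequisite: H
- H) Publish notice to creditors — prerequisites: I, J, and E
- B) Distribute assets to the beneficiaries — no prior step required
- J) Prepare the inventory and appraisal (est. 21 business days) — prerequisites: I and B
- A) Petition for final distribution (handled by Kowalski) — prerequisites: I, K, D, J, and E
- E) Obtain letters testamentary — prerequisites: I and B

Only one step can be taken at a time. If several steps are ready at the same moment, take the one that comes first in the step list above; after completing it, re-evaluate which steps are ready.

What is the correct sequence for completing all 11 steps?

B has no prerequisites → B first.
I needed B, now all done → I.
Ready: J and E. J is listed earlier → J.
E is the only step now ready → E.
Now D and H have their prerequisites met. D is listed earlier, so D next.
That leaves H as the only ready step → H.
F and G are both available; F is listed earlier → F.
K now also ready, so the ready set is {K, G}; K is listed earlier → K.
A now also ready, so the ready set is {G, A}; G is listed earlier → G.
A needed I, K, D, J and E, now all done → A.
That leaves C as the only ready step → C.

B, I, J, E, D, H, F, K, G, A, C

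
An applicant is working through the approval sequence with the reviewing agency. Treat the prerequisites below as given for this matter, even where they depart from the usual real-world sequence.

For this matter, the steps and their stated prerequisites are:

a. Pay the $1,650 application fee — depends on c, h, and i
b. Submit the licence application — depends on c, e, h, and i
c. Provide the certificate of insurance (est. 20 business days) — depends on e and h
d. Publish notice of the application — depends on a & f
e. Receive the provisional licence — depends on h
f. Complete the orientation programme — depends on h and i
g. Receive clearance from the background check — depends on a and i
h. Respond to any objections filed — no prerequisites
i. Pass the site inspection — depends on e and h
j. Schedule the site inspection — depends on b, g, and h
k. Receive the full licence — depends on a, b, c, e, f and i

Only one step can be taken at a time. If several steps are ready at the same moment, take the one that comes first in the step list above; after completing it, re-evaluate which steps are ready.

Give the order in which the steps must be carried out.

Only h has no prerequisites, so it is first.
Next only e has its prerequisites met → e.
c and i are both available; c is listed earlier → c.
i is the only step now ready → i.
a, b and f are all available; a is listed earlier → a.
g now also ready, so the ready set is {b, f, g}; b is listed earlier → b.
Now f and g have their prerequisites met. f is listed earlier, so f next.
d, g and k are all available; d is listed earlier → d.
Now g and k have their prerequisites met. g is listed earlier, so g next.
Now j and k have their prerequisites met. j is listed earlier, so j next.
Next only k has its prerequisites met → k.

h e c i a b f d g j k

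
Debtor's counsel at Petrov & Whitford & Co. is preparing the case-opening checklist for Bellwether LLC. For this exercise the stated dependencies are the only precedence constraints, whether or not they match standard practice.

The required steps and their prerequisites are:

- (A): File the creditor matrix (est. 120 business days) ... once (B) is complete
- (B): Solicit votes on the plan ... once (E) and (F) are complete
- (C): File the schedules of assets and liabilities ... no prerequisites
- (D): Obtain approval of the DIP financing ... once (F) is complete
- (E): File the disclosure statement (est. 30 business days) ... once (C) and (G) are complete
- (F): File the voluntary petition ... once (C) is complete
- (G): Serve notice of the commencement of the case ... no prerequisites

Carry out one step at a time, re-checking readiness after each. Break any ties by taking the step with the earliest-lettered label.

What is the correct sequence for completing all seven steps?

(C), (F), (D), (G), (E), (B), (A)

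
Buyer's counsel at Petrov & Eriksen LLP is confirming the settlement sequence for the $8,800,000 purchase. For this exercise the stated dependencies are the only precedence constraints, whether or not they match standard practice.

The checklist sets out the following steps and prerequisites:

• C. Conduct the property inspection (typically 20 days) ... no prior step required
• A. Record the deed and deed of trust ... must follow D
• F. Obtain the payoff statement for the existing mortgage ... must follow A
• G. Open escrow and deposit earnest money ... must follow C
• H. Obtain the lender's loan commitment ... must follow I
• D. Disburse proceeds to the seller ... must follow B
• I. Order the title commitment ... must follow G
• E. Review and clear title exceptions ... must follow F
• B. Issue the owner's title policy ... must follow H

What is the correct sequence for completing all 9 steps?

C G I H B D A F E

C is the only step with nothing outstanding, so it goes first.
G is the only step now ready → G.
I needed G, now all done → I.
H needed I, now all done → H.
B needed H, now all done → B.
That leaves D as the only ready step → D.
Next only A has its prerequisites met → A.
That leaves F as the only ready step → F.
That leaves E as the only ready step → E.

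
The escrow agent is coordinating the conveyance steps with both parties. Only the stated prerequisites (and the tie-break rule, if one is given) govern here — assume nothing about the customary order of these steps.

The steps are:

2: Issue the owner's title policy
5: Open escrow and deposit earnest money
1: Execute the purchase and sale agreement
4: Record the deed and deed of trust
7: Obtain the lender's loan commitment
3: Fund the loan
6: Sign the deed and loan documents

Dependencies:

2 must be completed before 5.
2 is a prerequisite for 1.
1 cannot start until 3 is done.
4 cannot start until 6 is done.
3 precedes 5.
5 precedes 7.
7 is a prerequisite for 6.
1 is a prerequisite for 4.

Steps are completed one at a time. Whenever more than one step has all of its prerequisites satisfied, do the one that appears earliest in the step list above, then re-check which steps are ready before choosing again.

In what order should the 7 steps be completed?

2 → 3 → 5 → 1 → 7 → 6 → 4

2 and 3 have no prerequisites; 2 is listed earlier, so 2 is first.
3 is the only step now ready → 3.
Now 5 and 1 have their prerequisites met. 5 is listed earlier, so 5 next.
1 and 7 are both available; 1 is listed earlier → 1.
7 needed 5, now all done → 7.
Next only 6 has its prerequisites met → 6.
Next only 4 has its prerequisites met → 4.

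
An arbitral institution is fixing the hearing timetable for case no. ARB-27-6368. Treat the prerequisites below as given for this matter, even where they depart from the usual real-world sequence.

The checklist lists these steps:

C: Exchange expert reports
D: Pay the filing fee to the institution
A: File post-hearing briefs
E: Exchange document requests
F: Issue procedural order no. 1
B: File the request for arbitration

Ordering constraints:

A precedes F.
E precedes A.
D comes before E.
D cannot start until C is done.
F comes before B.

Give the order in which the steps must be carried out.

C has no prerequisites → C first.
D is the only step now ready → D.
E is the only step now ready → E.
Next only A has its prerequisites met → A.
Next only F has its prerequisites met → F.
That leaves B as the only ready step → B.

C, D, E, A, F, B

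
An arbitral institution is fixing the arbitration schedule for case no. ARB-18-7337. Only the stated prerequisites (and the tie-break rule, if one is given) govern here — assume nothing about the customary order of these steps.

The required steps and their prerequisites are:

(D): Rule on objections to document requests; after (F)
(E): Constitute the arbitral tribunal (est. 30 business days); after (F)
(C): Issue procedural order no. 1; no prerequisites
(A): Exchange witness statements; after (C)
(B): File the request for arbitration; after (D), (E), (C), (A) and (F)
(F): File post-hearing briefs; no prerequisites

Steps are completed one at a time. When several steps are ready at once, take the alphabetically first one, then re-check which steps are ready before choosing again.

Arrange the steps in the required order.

(C) → (A) → (F) → (D) → (E) → (B)

(C) and (F) have no prerequisites; (C) has the earlier label, so (C) is first.
Now (A) and (F) have their prerequisites met. (A) has the earlier label, so (A) next.
Next only (F) has its prerequisites met → (F).
Now (D) and (E) have their prerequisites met. (D) has the earlier label, so (D) next.
(E) needed (F), now all done → (E).
(B) needed (A), (C), (D), (E) and (F), now all done → (B).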